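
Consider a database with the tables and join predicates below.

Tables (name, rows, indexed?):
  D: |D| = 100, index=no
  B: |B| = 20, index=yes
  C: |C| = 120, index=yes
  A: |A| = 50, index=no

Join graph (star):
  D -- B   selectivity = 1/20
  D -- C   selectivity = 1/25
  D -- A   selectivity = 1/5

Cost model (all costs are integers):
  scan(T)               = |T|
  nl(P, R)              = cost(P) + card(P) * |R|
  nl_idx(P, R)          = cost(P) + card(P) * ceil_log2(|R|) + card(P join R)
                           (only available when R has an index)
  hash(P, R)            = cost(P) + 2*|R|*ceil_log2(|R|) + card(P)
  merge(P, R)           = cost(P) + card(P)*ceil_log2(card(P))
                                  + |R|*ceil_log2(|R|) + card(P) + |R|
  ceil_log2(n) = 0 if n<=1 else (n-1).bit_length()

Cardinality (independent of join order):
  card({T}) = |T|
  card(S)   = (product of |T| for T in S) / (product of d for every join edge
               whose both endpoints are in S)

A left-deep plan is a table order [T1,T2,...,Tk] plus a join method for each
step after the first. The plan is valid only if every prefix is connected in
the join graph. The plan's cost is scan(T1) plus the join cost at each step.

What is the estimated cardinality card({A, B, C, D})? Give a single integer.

Tables in S: A(50), B(20), C(120), D(100)
Edges inside S: D-B(d=20), D-C(d=25), D-A(d=5)
numerator = 50 * 20 * 120 * 100 = 12000000
denominator = 20 * 25 * 5 = 2500
card(S) = 12000000 / 2500 = 4800

4800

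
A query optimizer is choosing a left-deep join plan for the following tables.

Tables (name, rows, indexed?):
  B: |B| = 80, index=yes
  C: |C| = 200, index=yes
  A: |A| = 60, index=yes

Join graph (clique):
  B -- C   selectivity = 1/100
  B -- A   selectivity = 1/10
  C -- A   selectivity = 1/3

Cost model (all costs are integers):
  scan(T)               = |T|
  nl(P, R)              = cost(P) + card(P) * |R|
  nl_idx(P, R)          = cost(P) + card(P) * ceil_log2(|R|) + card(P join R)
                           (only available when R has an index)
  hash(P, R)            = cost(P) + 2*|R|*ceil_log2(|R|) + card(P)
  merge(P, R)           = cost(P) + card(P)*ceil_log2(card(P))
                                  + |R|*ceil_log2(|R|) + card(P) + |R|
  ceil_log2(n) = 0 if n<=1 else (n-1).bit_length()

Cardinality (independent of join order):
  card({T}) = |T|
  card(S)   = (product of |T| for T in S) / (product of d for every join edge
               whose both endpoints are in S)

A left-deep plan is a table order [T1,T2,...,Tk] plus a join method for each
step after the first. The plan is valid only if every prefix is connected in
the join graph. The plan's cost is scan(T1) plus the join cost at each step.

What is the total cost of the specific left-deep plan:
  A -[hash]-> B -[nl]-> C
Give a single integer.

97240

step 1: scan A: cost=60, card=60
step 2: join B via hash
    card(P join B) = 60*80/(10) = 480
    cost = 60 + 2*80*7 + 60 = 1240
step 3: join C via nl
    card(P join C) = 480*200/(100*3) = 320
    cost = 1240 + 480*200 = 97240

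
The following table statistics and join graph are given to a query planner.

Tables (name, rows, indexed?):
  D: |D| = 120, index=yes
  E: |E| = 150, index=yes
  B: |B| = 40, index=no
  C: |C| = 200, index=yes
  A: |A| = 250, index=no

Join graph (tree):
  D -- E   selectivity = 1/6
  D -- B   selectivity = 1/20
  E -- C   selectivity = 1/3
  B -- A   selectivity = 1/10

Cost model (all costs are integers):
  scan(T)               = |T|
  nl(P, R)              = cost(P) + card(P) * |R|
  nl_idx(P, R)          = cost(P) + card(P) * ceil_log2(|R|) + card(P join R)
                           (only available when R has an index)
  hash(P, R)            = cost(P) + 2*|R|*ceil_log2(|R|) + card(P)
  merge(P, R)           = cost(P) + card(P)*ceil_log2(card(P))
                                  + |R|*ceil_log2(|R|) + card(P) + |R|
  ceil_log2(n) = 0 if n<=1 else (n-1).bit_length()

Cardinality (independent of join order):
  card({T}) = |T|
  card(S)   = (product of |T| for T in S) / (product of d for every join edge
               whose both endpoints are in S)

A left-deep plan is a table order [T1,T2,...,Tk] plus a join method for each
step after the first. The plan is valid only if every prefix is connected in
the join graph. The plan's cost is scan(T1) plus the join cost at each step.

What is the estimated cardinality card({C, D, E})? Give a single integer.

Tables in S: C(200), D(120), E(150)
Edges inside S: D-E(d=6), E-C(d=3)
numerator = 200 * 120 * 150 = 3600000
denominator = 6 * 3 = 18
card(S) = 3600000 / 18 = 200000

200000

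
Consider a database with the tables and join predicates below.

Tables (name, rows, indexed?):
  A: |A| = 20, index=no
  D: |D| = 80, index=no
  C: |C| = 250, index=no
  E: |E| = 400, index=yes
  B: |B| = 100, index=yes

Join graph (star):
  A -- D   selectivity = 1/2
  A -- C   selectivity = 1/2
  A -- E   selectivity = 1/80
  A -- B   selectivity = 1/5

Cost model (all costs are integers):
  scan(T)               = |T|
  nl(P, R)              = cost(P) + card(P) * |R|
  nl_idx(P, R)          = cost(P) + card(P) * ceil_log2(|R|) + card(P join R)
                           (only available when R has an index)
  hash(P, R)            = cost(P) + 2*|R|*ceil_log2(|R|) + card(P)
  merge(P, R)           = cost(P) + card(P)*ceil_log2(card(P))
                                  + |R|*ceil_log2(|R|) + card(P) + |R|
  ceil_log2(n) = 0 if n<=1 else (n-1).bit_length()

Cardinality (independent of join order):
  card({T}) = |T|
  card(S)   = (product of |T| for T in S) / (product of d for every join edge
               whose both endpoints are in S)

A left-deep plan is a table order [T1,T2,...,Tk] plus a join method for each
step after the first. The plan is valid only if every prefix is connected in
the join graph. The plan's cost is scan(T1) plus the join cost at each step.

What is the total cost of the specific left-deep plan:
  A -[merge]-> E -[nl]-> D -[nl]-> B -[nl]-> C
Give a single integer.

step 1: scan A: cost=20, card=20
step 2: join E via merge
    card(P join E) = 20*400/(80) = 100
    cost = 20 + 20*5 + 400*9 + 20 + 400 = 4140
step 3: join D via nl
    card(P join D) = 100*80/(2) = 4000
    cost = 4140 + 100*80 = 12140
step 4: join B via nl
    card(P join B) = 4000*100/(5) = 80000
    cost = 12140 + 4000*100 = 412140
step 5: join C via nl
    card(P join C) = 80000*250/(2) = 10000000
    cost = 412140 + 80000*250 = 20412140

20412140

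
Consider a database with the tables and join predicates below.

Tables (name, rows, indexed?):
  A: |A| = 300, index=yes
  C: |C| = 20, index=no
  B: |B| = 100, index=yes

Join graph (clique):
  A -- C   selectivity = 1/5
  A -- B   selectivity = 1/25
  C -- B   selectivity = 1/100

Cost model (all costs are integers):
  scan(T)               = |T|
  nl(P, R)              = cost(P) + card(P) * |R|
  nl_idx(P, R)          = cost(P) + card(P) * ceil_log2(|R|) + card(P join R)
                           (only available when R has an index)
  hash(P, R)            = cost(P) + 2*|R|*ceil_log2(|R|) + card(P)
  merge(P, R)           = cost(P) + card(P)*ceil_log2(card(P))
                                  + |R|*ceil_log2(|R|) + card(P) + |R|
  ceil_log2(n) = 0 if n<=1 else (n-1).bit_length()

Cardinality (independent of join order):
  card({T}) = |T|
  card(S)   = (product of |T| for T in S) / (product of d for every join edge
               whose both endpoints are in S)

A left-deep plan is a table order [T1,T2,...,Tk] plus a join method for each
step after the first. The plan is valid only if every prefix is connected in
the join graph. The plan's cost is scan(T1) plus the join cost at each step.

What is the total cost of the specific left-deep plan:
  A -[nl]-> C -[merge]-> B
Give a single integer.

step 1: scan A: cost=300, card=300
step 2: join C via nl
    card(P join C) = 300*20/(5) = 1200
    cost = 300 + 300*20 = 6300
step 3: join B via merge
    card(P join B) = 1200*100/(25*100) = 48
    cost = 6300 + 1200*11 + 100*7 + 1200 + 100 = 21500

21500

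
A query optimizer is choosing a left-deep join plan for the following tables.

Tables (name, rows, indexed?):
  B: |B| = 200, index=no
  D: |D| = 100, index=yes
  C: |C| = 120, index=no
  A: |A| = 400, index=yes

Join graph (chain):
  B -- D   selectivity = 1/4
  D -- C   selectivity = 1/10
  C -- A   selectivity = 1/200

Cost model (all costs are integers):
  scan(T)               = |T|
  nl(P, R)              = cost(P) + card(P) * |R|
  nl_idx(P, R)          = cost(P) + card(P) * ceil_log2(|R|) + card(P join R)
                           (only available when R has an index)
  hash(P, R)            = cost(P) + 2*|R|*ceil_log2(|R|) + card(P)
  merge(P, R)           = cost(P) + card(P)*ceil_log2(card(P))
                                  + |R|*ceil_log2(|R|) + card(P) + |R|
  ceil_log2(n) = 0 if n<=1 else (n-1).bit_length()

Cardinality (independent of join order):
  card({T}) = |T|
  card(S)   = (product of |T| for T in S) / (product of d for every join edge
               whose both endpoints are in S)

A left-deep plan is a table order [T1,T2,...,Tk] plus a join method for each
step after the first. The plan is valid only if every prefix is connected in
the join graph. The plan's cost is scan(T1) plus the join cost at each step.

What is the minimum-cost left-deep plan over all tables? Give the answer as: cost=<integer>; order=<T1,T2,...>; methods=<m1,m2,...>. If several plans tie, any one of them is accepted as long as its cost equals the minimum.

Selinger DP (subsets sized 1..n):
  {B}: scan cost=200, card=200
  {D}: scan cost=100, card=100
  {C}: scan cost=120, card=120
  {A}: scan cost=400, card=400
  {BD}: card=5000; try (D,hash)→1800, (B,merge)→2700, (D,merge)→2800, (B,hash)→3400, (D,nl_idx)→6600, (B,nl)→20100 …(+1); best=1800 via (D,hash)
  {CD}: card=1200; try (D,hash)→1640, (C,merge)→1860, (D,merge)→1880, (C,hash)→1880, (D,nl_idx)→2160, (C,nl)→12100 …(+1); best=1640 via (D,hash)
  {AC}: card=240; try (A,nl_idx)→1440, (C,hash)→2480, (A,merge)→5080, (C,merge)→5360, (A,hash)→7440, (A,nl)→48120 …(+1); best=1440 via (A,nl_idx)
  {BCD}: card=60000; try (B,hash)→6040, (C,hash)→8480, (B,merge)→17840, (C,merge)→72760, (B,nl)→241640, (C,nl)→601800; best=6040 via (B,hash)
  {ACD}: card=2400; try (D,hash)→3080, (D,merge)→4400, (D,nl_idx)→5520, (A,hash)→10040, (A,nl_idx)→14840, (A,merge)→20040 …(+2); best=3080 via (D,hash)
  {ABCD}: card=120000; try (B,hash)→8680, (B,merge)→36080, (A,hash)→73240, (B,nl)→483080, (A,nl_idx)→666040, (A,merge)→1030040 …(+1); best=8680 via (B,hash)

cost=8680; order=C,A,D,B; methods=nl_idx,hash,hash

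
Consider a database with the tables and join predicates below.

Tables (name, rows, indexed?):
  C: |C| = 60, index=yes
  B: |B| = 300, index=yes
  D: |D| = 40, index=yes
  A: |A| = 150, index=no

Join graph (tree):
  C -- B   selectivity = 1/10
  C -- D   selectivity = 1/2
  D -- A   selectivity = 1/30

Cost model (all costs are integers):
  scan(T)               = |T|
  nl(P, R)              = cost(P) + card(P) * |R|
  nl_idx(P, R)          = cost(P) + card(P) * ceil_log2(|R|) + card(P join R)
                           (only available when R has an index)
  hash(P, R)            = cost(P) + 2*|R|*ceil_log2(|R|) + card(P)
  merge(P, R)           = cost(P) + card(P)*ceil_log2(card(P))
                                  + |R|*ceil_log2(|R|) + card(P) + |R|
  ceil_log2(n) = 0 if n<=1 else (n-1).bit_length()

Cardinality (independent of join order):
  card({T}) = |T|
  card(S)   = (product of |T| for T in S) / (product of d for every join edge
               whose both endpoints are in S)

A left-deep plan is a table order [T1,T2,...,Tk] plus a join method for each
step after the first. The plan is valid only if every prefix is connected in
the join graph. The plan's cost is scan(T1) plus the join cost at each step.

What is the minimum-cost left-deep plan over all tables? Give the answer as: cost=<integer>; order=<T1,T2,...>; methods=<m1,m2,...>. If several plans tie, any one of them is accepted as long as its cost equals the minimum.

Selinger DP (subsets sized 1..n):
  {C}: scan cost=60, card=60
  {B}: scan cost=300, card=300
  {D}: scan cost=40, card=40
  {A}: scan cost=150, card=150
  {BC}: card=1800; try (C,hash)→1320, (B,nl_idx)→2400, (B,merge)→3480, (C,merge)→3720, (C,nl_idx)→3900, (B,hash)→5520 …(+2); best=1320 via (C,hash)
  {CD}: card=1200; try (D,hash)→600, (C,merge)→740, (D,merge)→760, (C,hash)→800, (C,nl_idx)→1480, (D,nl_idx)→1620 …(+2); best=600 via (D,hash)
  {AD}: card=200; try (D,hash)→780, (D,nl_idx)→1250, (A,merge)→1670, (D,merge)→1780, (A,hash)→2480, (A,nl)→6040 …(+1); best=780 via (D,hash)
  {BCD}: card=36000; try (D,hash)→3600, (B,hash)→7200, (B,merge)→18000, (D,merge)→23200, (B,nl_idx)→47400, (D,nl_idx)→48120 …(+2); best=3600 via (D,hash)
  {ACD}: card=6000; try (C,hash)→1700, (C,merge)→3000, (A,hash)→4200, (C,nl_idx)→7980, (C,nl)→12780, (A,merge)→16350 …(+1); best=1700 via (C,hash)
  {ABCD}: card=180000; try (B,hash)→13100, (A,hash)→42000, (B,merge)→88700, (B,nl_idx)→235700, (A,merge)→616950, (B,nl)→1801700 …(+1); best=13100 via (B,hash)

cost=13100; order=A,D,C,B; methods=hash,hash,hash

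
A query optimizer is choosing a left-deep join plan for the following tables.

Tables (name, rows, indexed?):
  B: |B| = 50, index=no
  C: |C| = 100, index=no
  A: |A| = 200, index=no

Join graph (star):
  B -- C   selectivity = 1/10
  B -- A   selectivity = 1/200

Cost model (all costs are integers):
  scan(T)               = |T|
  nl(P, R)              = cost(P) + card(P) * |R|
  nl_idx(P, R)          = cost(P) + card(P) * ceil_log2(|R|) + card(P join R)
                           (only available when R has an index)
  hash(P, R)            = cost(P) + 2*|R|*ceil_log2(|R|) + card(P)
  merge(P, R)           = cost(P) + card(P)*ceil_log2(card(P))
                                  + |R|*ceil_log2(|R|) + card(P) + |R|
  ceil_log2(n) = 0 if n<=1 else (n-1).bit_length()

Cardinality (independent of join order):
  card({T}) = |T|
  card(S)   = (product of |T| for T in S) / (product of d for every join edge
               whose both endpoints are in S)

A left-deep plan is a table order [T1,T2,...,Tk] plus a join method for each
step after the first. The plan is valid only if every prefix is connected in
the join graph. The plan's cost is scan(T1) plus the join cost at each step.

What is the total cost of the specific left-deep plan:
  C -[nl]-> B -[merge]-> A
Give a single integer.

step 1: scan C: cost=100, card=100
step 2: join B via nl
    card(P join B) = 100*50/(10) = 500
    cost = 100 + 100*50 = 5100
step 3: join A via merge
    card(P join A) = 500*200/(200) = 500
    cost = 5100 + 500*9 + 200*8 + 500 + 200 = 11900

11900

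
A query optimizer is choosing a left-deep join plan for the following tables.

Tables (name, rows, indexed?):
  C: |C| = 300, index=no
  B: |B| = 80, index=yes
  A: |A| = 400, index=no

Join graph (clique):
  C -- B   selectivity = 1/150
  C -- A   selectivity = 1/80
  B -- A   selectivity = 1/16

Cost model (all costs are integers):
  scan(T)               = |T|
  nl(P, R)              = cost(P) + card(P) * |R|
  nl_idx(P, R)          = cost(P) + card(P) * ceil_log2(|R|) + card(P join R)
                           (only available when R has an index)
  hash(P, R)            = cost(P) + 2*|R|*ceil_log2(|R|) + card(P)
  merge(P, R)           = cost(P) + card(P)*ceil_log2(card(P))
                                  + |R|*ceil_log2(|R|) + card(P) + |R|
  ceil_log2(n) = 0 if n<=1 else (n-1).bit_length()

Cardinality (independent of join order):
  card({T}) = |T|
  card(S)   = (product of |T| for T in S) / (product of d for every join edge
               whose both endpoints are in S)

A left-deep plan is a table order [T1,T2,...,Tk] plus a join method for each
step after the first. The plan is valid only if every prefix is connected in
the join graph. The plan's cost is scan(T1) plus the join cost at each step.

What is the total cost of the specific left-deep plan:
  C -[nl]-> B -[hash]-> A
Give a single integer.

31660

step 1: scan C: cost=300, card=300
step 2: join B via nl
    card(P join B) = 300*80/(150) = 160
    cost = 300 + 300*80 = 24300
step 3: join A via hash
    card(P join A) = 160*400/(80*16) = 50
    cost = 24300 + 2*400*9 + 160 = 31660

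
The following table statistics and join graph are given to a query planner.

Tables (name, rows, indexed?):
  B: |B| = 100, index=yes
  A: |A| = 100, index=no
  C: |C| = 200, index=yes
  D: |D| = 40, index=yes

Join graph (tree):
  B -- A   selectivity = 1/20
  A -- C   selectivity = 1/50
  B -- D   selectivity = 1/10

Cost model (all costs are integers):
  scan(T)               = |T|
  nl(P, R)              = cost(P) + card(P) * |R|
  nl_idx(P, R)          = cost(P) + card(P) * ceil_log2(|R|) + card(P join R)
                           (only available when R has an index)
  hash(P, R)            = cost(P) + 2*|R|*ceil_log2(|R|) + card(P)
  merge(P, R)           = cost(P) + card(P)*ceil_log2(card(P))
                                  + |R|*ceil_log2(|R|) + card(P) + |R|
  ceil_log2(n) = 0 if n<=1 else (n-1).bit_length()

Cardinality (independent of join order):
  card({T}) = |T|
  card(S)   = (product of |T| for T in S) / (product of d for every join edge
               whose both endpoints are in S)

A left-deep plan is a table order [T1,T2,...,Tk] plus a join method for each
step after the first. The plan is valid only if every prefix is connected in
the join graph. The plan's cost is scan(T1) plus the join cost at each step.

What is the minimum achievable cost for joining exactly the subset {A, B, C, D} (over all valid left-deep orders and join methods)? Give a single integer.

5580

Selinger DP over subsets of {A,B,C,D}:
  {B}: scan cost=100, card=100
  {A}: scan cost=100, card=100
  {C}: scan cost=200, card=200
  {D}: scan cost=40, card=40
  {AB}: card=500; try (B,nl_idx)→1300, (B,hash)→1600, (A,hash)→1600, (B,merge)→1700, (A,merge)→1700, (B,nl)→10100 …(+1); best=1300 via (B,nl_idx)
  {BD}: card=400; try (D,hash)→680, (B,nl_idx)→720, (D,nl_idx)→1100, (B,merge)→1120, (D,merge)→1180, (B,hash)→1480 …(+2); best=680 via (D,hash)
  {AC}: card=400; try (C,nl_idx)→1300, (A,hash)→1800, (C,merge)→2700, (A,merge)→2800, (C,hash)→3400, (C,nl)→20100 …(+1); best=1300 via (C,nl_idx)
  {ABC}: card=2000; try (B,hash)→3100, (C,hash)→5000, (B,merge)→6100, (B,nl_idx)→6100, (C,nl_idx)→7300, (C,merge)→8100 …(+2); best=3100 via (B,hash)
  {ABD}: card=2000; try (D,hash)→2280, (A,hash)→2480, (A,merge)→5480, (D,nl_idx)→6300, (D,merge)→6580, (D,nl)→21300 …(+1); best=2280 via (D,hash)
  {ABCD}: card=8000; try (D,hash)→5580, (C,hash)→7480, (D,nl_idx)→23100, (C,nl_idx)→26280, (D,merge)→27380, (C,merge)→28080 …(+2); best=5580 via (D,hash)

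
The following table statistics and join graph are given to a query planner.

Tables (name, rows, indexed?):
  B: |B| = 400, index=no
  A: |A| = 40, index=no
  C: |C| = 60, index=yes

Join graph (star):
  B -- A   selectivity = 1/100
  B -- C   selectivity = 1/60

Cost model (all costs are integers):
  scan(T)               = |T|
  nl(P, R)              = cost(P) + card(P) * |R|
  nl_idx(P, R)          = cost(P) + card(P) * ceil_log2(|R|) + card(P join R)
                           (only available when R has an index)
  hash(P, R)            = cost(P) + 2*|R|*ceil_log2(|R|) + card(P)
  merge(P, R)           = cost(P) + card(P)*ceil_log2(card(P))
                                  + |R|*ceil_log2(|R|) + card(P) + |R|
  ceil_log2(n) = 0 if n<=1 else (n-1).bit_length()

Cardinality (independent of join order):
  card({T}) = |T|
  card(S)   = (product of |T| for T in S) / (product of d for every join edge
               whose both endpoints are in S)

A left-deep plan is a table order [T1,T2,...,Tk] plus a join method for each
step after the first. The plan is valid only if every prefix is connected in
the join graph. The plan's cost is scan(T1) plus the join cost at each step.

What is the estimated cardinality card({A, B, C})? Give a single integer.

160

Tables in S: A(40), B(400), C(60)
Edges inside S: B-A(d=100), B-C(d=60)
numerator = 40 * 400 * 60 = 960000
denominator = 100 * 60 = 6000
card(S) = 960000 / 6000 = 160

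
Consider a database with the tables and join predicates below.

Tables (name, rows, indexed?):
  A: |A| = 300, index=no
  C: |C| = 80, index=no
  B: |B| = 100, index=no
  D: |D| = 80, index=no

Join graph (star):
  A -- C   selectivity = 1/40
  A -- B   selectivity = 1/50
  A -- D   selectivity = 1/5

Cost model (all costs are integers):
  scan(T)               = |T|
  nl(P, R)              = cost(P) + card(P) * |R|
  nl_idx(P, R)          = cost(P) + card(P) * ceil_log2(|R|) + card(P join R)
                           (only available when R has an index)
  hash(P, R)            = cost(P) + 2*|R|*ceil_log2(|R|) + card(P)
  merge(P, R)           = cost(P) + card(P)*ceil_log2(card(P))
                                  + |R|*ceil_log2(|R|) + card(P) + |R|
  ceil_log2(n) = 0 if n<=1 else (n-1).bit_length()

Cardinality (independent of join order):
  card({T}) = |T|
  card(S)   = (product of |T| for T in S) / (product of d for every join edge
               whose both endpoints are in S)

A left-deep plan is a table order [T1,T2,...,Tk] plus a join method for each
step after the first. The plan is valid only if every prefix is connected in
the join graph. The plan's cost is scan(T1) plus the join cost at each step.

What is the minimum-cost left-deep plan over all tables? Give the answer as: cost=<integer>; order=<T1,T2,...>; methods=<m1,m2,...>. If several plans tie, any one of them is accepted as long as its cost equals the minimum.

Selinger DP (subsets sized 1..n):
  {A}: scan cost=300, card=300
  {C}: scan cost=80, card=80
  {B}: scan cost=100, card=100
  {D}: scan cost=80, card=80
  {AC}: card=600; try (C,hash)→1720, (A,merge)→3720, (C,merge)→3940, (A,hash)→5560, (A,nl)→24080, (C,nl)→24300; best=1720 via (C,hash)
  {AB}: card=600; try (B,hash)→2000, (A,merge)→3900, (B,merge)→4100, (A,hash)→5600, (A,nl)→30100, (B,nl)→30300; best=2000 via (B,hash)
  {AD}: card=4800; try (D,hash)→1720, (A,merge)→3720, (D,merge)→3940, (A,hash)→5560, (A,nl)→24080, (D,nl)→24300; best=1720 via (D,hash)
  {ABC}: card=1200; try (C,hash)→3720, (B,hash)→3720, (B,merge)→9120, (C,merge)→9240, (C,nl)→50000, (B,nl)→61720; best=3720 via (C,hash)
  {ACD}: card=9600; try (D,hash)→3440, (C,hash)→7640, (D,merge)→8960, (D,nl)→49720, (C,merge)→69560, (C,nl)→385720; best=3440 via (D,hash)
  {ABD}: card=9600; try (D,hash)→3720, (B,hash)→7920, (D,merge)→9240, (D,nl)→50000, (B,merge)→69720, (B,nl)→481720; best=3720 via (D,hash)
  {ABCD}: card=19200; try (D,hash)→6040, (C,hash)→14440, (B,hash)→14440, (D,merge)→18760, (D,nl)→99720, (B,merge)→148240 …(+3); best=6040 via (D,hash)

cost=6040; order=A,B,C,D; methods=hash,hash,hash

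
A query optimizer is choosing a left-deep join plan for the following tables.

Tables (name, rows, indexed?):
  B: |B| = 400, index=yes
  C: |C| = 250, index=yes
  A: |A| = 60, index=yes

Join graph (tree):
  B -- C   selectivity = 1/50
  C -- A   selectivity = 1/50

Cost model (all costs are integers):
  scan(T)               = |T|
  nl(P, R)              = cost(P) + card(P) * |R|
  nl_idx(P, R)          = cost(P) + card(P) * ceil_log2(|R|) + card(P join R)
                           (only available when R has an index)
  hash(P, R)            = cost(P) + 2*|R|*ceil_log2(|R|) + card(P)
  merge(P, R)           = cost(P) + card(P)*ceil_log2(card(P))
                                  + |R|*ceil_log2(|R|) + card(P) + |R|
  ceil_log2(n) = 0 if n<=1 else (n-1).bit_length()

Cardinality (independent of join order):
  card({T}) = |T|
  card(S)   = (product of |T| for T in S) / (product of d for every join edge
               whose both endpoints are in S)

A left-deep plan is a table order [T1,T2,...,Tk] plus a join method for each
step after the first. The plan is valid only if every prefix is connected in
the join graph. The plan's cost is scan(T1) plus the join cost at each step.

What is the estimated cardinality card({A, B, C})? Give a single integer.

2400

Tables in S: A(60), B(400), C(250)
Edges inside S: B-C(d=50), C-A(d=50)
numerator = 60 * 400 * 250 = 6000000
denominator = 50 * 50 = 2500
card(S) = 6000000 / 2500 = 2400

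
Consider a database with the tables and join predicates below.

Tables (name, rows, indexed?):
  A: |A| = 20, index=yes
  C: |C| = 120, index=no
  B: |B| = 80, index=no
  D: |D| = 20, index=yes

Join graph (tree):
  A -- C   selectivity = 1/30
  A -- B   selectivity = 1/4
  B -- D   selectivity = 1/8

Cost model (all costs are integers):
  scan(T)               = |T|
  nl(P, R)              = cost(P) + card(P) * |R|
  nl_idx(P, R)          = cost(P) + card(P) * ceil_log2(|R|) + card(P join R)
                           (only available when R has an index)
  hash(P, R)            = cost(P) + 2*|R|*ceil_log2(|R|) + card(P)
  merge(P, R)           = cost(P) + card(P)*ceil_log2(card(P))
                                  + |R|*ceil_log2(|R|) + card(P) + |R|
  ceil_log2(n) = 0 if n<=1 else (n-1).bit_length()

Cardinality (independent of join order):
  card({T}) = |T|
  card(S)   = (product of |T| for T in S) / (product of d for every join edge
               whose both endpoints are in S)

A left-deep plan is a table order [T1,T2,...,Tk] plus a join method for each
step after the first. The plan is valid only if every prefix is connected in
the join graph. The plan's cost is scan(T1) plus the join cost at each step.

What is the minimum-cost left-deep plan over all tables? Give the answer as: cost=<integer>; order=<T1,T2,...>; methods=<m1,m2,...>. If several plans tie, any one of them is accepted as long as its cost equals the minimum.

Selinger DP (subsets sized 1..n):
  {A}: scan cost=20, card=20
  {C}: scan cost=120, card=120
  {B}: scan cost=80, card=80
  {D}: scan cost=20, card=20
  {AC}: card=80; try (A,hash)→440, (A,nl_idx)→800, (C,merge)→1100, (A,merge)→1200, (C,hash)→1720, (C,nl)→2420 …(+1); best=440 via (A,hash)
  {AB}: card=400; try (A,hash)→360, (B,merge)→780, (A,merge)→840, (A,nl_idx)→880, (B,hash)→1160, (B,nl)→1620 …(+1); best=360 via (A,hash)
  {BD}: card=200; try (D,hash)→360, (D,nl_idx)→680, (B,merge)→780, (D,merge)→840, (B,hash)→1160, (B,nl)→1620 …(+1); best=360 via (D,hash)
  {ABC}: card=1600; try (B,hash)→1640, (B,merge)→1720, (C,hash)→2440, (C,merge)→5320, (B,nl)→6840, (C,nl)→48360; best=1640 via (B,hash)
  {ABD}: card=1000; try (A,hash)→760, (D,hash)→960, (A,merge)→2280, (A,nl_idx)→2360, (D,nl_idx)→3360, (A,nl)→4360 …(+2); best=760 via (A,hash)
  {ABCD}: card=4000; try (D,hash)→3440, (C,hash)→3440, (C,merge)→12720, (D,nl_idx)→13640, (D,merge)→20960, (D,nl)→33640 …(+1); best=3440 via (D,hash)

cost=3440; order=C,A,B,D; methods=hash,hash,hash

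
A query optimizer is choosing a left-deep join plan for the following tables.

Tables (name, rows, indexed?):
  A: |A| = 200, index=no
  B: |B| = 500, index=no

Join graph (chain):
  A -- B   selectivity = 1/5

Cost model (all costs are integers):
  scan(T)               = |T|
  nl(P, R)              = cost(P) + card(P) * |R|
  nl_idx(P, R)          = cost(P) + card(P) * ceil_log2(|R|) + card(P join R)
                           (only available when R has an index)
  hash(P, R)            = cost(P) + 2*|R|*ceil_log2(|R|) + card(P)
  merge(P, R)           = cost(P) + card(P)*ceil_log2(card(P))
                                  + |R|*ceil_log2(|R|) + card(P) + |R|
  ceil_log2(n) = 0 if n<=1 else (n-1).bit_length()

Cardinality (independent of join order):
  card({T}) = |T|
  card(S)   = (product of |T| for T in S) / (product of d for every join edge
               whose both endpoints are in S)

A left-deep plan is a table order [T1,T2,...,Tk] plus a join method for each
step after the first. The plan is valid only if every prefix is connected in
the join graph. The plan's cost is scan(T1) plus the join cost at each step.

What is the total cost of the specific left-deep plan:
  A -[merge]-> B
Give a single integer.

7000

step 1: scan A: cost=200, card=200
step 2: join B via merge
    card(P join B) = 200*500/(5) = 20000
    cost = 200 + 200*8 + 500*9 + 200 + 500 = 7000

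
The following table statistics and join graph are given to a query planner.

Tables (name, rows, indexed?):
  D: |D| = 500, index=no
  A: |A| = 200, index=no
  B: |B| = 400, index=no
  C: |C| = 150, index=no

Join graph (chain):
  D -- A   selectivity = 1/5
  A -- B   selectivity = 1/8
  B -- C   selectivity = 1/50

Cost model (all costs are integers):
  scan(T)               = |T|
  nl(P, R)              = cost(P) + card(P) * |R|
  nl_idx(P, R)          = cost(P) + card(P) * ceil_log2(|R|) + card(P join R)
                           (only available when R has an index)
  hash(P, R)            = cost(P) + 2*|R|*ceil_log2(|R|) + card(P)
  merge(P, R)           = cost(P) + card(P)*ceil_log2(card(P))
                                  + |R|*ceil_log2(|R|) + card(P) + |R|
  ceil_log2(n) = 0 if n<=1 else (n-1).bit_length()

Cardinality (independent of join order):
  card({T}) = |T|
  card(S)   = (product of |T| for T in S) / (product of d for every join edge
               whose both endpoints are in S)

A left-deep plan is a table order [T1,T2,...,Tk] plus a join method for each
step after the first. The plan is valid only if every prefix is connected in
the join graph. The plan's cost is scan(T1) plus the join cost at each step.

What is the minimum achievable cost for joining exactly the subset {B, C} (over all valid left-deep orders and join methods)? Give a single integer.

3200

Selinger DP over subsets of {B,C}:
  {B}: scan cost=400, card=400
  {C}: scan cost=150, card=150
  {BC}: card=1200; try (C,hash)→3200, (B,merge)→5500, (C,merge)→5750, (B,hash)→7500, (B,nl)→60150, (C,nl)→60400; best=3200 via (C,hash)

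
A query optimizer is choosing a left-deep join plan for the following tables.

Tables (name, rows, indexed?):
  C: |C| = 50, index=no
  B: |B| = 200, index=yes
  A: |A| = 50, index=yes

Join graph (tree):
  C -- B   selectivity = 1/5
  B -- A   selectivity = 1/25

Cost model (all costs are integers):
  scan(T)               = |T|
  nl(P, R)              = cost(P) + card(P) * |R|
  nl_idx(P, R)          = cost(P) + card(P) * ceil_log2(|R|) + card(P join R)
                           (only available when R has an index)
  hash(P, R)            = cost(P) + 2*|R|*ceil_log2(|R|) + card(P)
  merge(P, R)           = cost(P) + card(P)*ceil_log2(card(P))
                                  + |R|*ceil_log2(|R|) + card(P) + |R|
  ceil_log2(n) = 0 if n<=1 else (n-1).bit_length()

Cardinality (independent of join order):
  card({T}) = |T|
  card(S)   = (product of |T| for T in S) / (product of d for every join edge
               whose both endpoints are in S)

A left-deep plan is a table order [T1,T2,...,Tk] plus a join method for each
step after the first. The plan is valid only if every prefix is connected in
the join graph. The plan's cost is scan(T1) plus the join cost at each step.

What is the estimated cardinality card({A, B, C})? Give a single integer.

4000

Tables in S: A(50), B(200), C(50)
Edges inside S: C-B(d=5), B-A(d=25)
numerator = 50 * 200 * 50 = 500000
denominator = 5 * 25 = 125
card(S) = 500000 / 125 = 4000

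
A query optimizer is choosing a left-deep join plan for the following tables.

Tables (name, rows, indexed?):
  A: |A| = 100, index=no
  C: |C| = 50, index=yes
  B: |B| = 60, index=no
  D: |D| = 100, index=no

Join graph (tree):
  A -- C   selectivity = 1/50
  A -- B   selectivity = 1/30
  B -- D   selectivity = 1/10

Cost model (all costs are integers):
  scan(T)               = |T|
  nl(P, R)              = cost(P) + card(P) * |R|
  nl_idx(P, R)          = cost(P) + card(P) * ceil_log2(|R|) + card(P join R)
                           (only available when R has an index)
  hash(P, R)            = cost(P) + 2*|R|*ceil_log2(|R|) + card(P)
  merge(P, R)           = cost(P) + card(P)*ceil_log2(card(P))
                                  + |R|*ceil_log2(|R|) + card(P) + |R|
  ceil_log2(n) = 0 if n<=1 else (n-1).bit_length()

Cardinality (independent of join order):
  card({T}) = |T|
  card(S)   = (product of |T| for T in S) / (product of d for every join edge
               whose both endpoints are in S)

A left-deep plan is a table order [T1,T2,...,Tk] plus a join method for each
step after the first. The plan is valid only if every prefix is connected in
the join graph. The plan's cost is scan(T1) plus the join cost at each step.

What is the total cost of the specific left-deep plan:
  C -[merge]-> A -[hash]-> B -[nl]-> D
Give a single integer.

22020

step 1: scan C: cost=50, card=50
step 2: join A via merge
    card(P join A) = 50*100/(50) = 100
    cost = 50 + 50*6 + 100*7 + 50 + 100 = 1200
step 3: join B via hash
    card(P join B) = 100*60/(30) = 200
    cost = 1200 + 2*60*6 + 100 = 2020
step 4: join D via nl
    card(P join D) = 200*100/(10) = 2000
    cost = 2020 + 200*100 = 22020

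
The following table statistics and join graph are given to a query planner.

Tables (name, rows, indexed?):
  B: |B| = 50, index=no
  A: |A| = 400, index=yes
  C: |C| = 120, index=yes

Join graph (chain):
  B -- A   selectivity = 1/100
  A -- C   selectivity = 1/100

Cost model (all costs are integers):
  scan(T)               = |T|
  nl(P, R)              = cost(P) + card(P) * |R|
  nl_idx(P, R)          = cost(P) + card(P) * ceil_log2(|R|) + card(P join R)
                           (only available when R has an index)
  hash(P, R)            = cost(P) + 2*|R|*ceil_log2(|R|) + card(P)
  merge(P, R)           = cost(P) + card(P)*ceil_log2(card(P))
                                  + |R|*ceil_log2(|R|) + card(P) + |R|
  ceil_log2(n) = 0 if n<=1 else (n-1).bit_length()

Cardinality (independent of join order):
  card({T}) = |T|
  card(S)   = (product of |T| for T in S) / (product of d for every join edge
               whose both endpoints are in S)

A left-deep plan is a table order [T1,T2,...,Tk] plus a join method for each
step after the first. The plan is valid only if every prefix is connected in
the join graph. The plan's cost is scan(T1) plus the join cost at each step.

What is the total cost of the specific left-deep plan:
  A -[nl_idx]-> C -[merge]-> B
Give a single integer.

step 1: scan A: cost=400, card=400
step 2: join C via nl_idx
    card(P join C) = 400*120/(100) = 480
    cost = 400 + 400*7 + 480 = 3680
step 3: join B via merge
    card(P join B) = 480*50/(100) = 240
    cost = 3680 + 480*9 + 50*6 + 480 + 50 = 8830

8830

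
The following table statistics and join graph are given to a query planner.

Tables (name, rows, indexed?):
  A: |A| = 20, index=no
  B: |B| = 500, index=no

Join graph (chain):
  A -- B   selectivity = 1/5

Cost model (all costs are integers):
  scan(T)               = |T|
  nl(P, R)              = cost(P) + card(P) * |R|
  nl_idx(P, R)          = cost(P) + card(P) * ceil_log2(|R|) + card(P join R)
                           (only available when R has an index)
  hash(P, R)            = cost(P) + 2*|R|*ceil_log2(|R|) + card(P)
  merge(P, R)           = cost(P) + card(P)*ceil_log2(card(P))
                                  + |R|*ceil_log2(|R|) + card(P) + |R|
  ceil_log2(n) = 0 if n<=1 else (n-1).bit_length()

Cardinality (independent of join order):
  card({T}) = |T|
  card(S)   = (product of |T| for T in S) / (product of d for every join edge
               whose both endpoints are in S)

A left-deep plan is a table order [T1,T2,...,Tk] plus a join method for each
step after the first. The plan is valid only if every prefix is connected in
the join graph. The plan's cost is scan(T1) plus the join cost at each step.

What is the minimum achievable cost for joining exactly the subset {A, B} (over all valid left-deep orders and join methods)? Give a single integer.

1200

Selinger DP over subsets of {A,B}:
  {A}: scan cost=20, card=20
  {B}: scan cost=500, card=500
  {AB}: card=2000; try (A,hash)→1200, (B,merge)→5140, (A,merge)→5620, (B,hash)→9040, (B,nl)→10020, (A,nl)→10500; best=1200 via (A,hash)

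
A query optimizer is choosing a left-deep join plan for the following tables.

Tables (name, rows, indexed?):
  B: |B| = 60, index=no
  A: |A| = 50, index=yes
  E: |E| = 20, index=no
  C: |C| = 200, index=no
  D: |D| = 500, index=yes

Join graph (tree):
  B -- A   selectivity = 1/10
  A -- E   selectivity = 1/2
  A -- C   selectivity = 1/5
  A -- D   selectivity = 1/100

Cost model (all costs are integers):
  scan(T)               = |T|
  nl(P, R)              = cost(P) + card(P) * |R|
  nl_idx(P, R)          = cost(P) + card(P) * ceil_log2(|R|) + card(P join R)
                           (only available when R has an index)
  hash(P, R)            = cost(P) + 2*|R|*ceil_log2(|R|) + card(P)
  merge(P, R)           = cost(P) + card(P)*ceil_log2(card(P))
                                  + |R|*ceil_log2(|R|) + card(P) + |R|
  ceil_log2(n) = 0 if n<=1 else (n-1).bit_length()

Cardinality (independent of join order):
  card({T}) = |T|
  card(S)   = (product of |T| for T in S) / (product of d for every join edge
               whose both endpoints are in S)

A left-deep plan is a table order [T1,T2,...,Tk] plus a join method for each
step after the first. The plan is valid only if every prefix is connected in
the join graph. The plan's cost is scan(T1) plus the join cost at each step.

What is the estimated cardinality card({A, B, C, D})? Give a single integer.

Tables in S: A(50), B(60), C(200), D(500)
Edges inside S: B-A(d=10), A-C(d=5), A-D(d=100)
numerator = 50 * 60 * 200 * 500 = 300000000
denominator = 10 * 5 * 100 = 5000
card(S) = 300000000 / 5000 = 60000

60000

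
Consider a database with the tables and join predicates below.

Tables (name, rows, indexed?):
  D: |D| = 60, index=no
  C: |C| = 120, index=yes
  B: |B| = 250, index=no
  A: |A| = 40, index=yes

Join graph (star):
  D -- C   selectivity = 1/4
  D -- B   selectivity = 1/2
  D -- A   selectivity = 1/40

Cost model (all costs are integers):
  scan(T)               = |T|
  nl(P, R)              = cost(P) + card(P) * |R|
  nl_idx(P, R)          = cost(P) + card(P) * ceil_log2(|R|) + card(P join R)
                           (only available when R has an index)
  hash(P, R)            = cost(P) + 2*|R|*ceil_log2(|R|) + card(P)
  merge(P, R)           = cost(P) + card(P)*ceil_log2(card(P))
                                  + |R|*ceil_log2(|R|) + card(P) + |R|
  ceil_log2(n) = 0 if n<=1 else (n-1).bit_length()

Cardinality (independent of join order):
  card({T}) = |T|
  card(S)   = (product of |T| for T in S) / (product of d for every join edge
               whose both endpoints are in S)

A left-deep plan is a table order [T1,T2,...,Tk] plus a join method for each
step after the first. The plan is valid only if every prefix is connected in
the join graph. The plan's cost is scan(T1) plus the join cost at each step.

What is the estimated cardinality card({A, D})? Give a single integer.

Tables in S: A(40), D(60)
Edges inside S: D-A(d=40)
numerator = 40 * 60 = 2400
denominator = 40 = 40
card(S) = 2400 / 40 = 60

60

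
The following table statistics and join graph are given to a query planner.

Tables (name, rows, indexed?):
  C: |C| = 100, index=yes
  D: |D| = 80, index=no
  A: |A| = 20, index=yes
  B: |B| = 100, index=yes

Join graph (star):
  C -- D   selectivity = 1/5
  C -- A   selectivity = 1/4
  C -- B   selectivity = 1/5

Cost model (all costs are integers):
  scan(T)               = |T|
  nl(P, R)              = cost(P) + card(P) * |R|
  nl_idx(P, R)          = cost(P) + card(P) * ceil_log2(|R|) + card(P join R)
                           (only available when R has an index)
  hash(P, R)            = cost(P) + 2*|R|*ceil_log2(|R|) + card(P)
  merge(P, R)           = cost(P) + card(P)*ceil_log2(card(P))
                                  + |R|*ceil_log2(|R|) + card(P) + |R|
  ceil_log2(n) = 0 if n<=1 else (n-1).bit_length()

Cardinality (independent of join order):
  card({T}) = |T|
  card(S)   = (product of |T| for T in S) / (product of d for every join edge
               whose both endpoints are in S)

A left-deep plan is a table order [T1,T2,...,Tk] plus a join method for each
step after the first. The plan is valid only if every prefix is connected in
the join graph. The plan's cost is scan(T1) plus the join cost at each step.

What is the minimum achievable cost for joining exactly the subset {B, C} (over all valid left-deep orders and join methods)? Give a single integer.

Selinger DP over subsets of {B,C}:
  {C}: scan cost=100, card=100
  {B}: scan cost=100, card=100
  {BC}: card=2000; try (C,hash)→1600, (B,hash)→1600, (C,merge)→1700, (B,merge)→1700, (C,nl_idx)→2800, (B,nl_idx)→2800 …(+2); best=1600 via (C,hash)

1600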